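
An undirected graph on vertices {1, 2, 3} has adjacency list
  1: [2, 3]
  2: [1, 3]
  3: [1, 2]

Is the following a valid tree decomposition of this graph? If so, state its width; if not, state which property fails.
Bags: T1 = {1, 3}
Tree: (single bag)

No — vertex 2 appears in no bag.

A tree decomposition must satisfy three properties: every vertex lies in some bag; for every edge, both endpoints lie together in some bag; and for every vertex, the bags containing it form a connected subtree. Here vertex 2 appears in no bag, so the decomposition is invalid.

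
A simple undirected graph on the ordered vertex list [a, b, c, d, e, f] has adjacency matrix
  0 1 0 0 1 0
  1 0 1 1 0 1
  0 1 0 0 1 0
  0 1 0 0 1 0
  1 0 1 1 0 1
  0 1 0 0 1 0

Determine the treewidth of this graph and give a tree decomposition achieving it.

The largest bag has 3 vertices, giving width 2; this decomposition certifies tw(G) ≤ 2. Since c–b–f–e–c is a cycle in G, G is not acyclic. Forests are exactly the graphs of treewidth ≤ 1, so tw(G) ≥ 2. Combining the bounds, tw(G) = 2.

Treewidth 2.
One optimal decomposition is:
Bags: B1 = {b, c, e}  B2 = {b, e, f}  B3 = {b, d, e}  B4 = {a, b, e}
Tree: B1–B2, B2–B3, B3–B4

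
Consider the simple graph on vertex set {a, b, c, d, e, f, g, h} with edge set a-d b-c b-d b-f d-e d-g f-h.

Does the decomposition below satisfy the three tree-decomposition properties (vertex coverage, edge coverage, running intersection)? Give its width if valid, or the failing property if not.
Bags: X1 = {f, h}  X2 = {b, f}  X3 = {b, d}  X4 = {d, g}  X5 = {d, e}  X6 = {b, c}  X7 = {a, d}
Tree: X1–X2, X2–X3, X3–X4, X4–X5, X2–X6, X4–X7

Checking the three conditions: (i) the bags cover all of {a, b, c, d, e, f, g, h}; (ii) for each edge, some bag contains both endpoints; (iii) the bags containing any fixed vertex form a subtree. All hold, so the decomposition is valid with width 2 − 1 = 1.

Yes; width 1.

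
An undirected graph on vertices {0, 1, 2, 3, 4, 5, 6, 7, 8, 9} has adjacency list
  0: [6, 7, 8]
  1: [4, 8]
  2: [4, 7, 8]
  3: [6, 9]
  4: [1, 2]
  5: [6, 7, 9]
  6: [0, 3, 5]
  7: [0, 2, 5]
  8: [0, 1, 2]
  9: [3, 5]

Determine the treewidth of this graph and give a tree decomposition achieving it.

Every bag has size at most 3, so the width is 3 − 1 = 2 and tw(G) ≤ 2. The edges 9–3–6–5–9 form a cycle, so G is not a tree and its treewidth is at least 2. Therefore the treewidth is 2.

Treewidth 2.
One such decomposition:
Bags: B1 = {3, 5, 9}  B2 = {3, 5, 6}  B3 = {5, 6, 7}  B4 = {0, 6, 7}  B5 = {0, 2, 7}  B6 = {0, 2, 8}  B7 = {2, 4, 8}  B8 = {1, 4, 8}
Tree: B1–B2, B2–B3, B3–B4, B4–B5, B5–B6, B6–B7, B7–B8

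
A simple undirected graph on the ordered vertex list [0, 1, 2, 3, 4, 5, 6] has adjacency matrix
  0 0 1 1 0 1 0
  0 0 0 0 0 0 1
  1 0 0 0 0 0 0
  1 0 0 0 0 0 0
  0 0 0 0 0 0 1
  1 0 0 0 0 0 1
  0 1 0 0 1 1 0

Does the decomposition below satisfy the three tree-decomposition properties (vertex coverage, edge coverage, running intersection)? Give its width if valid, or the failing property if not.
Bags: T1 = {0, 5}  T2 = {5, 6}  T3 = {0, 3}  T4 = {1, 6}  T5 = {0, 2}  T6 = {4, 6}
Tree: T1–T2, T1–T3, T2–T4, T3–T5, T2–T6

Yes; width 1.

Every vertex of G appears in some bag (union = {0, 1, 2, 3, 4, 5, 6}); every edge is covered by a bag; and for each vertex v the set of bags containing v is connected in the bag tree. The decomposition is therefore valid. The largest bag has 2 vertices, so the width is 1.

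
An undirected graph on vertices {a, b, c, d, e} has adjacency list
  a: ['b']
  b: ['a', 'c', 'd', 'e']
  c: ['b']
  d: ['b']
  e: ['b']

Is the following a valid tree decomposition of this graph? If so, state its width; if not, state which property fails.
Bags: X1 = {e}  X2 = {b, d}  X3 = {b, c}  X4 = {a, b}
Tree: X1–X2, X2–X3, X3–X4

A tree decomposition must satisfy three properties: every vertex lies in some bag; for every edge, both endpoints lie together in some bag; and for every vertex, the bags containing it form a connected subtree. Here edge (b,e) lies in no bag, so the decomposition is invalid.

No — edge (b,e) lies in no bag.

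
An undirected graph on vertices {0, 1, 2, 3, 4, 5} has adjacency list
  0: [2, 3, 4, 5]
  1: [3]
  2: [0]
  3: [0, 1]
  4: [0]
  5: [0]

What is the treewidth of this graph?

1

A width-1 tree decomposition is:
Bags: B1 = {0, 2}  B2 = {0, 4}  B3 = {0, 5}  B4 = {0, 3}  B5 = {1, 3}
Tree: B1–B2, B1–B3, B2–B4, B4–B5
The largest bag has 2 vertices, giving width 1; this decomposition certifies tw(G) ≤ 1. Since G has at least one edge (e.g. 0–2), it is not an edgeless graph, so tw(G) ≥ 1. Combining the bounds, tw(G) = 1.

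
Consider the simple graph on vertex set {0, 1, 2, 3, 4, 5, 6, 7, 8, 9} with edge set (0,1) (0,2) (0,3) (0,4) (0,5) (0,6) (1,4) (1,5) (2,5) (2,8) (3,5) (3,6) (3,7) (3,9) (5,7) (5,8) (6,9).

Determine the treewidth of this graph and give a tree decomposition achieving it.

Treewidth 2.
One optimal decomposition is:
Bags: B1 = {0, 3, 5}  B2 = {0, 2, 5}  B3 = {3, 5, 7}  B4 = {0, 3, 6}  B5 = {0, 1, 5}  B6 = {2, 5, 8}  B7 = {3, 6, 9}  B8 = {0, 1, 4}
Tree: B1–B2, B1–B3, B1–B4, B1–B5, B2–B6, B4–B7, B5–B8

Each bag holds 3 vertices, so the decomposition has width 2, which upper-bounds the treewidth. For the lower bound, the 3 vertices {0, 1, 4} are pairwise adjacent, and any tree decomposition puts a clique entirely inside one bag — forcing width ≥ 2. Hence tw(G) = 2 exactly.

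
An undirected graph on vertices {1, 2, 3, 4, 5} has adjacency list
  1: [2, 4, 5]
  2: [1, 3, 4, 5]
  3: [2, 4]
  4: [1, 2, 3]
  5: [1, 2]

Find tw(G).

A width-2 tree decomposition is:
Bags: B1 = {1, 2, 5}  B2 = {1, 2, 4}  B3 = {2, 3, 4}
Tree: B1–B2, B2–B3
The largest bag has 3 vertices, giving width 2; this decomposition certifies tw(G) ≤ 2. For the lower bound, the 3 vertices {1, 2, 4} are pairwise adjacent, and any tree decomposition puts a clique entirely inside one bag — forcing width ≥ 2. Therefore the treewidth is 2.

2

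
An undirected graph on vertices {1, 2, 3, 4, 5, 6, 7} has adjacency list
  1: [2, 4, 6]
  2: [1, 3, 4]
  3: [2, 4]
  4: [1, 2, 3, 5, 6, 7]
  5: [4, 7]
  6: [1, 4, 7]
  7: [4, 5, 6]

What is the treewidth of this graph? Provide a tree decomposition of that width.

Treewidth 2.
One such decomposition:
Bags: B1 = {1, 4, 6}  B2 = {4, 6, 7}  B3 = {4, 5, 7}  B4 = {1, 2, 4}  B5 = {2, 3, 4}
Tree: B1–B2, B2–B3, B1–B4, B4–B5

Every bag has size at most 3, so the width is 3 − 1 = 2 and tw(G) ≤ 2. Conversely, {1, 2, 4} is a clique of size 3, and the vertices of any clique must share a bag in every tree decomposition; so some bag has ≥ 3 vertices and tw(G) ≥ 2. The upper and lower bounds meet at 2, so that is the treewidth.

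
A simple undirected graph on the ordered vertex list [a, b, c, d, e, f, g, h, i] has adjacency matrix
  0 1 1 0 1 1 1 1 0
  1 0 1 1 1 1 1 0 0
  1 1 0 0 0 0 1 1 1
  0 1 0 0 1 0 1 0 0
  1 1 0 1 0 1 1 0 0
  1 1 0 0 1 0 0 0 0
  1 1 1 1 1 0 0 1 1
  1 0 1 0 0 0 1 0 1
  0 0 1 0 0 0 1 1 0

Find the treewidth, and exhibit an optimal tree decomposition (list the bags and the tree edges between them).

Every bag has size at most 4, so the width is 4 − 1 = 3 and tw(G) ≤ 3. For the lower bound, the 4 vertices {a, c, g, h} are pairwise adjacent, and any tree decomposition puts a clique entirely inside one bag — forcing width ≥ 3. Hence tw(G) = 3 exactly.

Treewidth 3.
One such decomposition:
Bags: B1 = {a, b, c, g}  B2 = {a, c, g, h}  B3 = {a, b, e, g}  B4 = {c, g, h, i}  B5 = {a, b, e, f}  B6 = {b, d, e, g}
Tree: B1–B2, B1–B3, B2–B4, B3–B5, B3–B6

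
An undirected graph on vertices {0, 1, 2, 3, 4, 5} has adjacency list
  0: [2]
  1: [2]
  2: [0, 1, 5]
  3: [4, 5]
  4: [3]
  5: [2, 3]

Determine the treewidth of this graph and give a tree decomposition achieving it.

The largest bag has 2 vertices, giving width 1; this decomposition certifies tw(G) ≤ 1. Any graph with an edge has treewidth ≥ 1, and G has the edge 0–2. Combining the bounds, tw(G) = 1.

Treewidth 1.
Bags: B1 = {0, 2}  B2 = {2, 5}  B3 = {3, 5}  B4 = {3, 4}  B5 = {1, 2}
Tree: B1–B2, B2–B3, B3–B4, B1–B5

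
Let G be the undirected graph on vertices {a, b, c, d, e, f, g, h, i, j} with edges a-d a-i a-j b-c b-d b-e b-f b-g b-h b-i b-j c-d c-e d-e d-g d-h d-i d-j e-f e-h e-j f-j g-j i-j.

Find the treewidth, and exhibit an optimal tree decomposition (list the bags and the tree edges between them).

Every bag has size at most 4, so the width is 4 − 1 = 3 and tw(G) ≤ 3. Conversely, {a, d, i, j} is a clique of size 4, and the vertices of any clique must share a bag in every tree decomposition; so some bag has ≥ 4 vertices and tw(G) ≥ 3. Hence tw(G) = 3 exactly.

Treewidth 3.
One such decomposition:
Bags: B1 = {b, d, e, h}  B2 = {b, d, e, j}  B3 = {b, c, d, e}  B4 = {b, e, f, j}  B5 = {b, d, i, j}  B6 = {a, d, i, j}  B7 = {b, d, g, j}
Tree: B1–B2, B1–B3, B2–B4, B2–B5, B5–B6, B2–B7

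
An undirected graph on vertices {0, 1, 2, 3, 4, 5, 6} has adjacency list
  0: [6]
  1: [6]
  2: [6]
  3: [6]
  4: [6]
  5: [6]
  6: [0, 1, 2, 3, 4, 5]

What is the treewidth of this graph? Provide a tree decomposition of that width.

Treewidth 1.
Bags: B1 = {1, 6}  B2 = {5, 6}  B3 = {0, 6}  B4 = {3, 6}  B5 = {4, 6}  B6 = {2, 6}
Tree: B1–B2, B2–B3, B3–B4, B3–B5, B3–B6

The largest bag has 2 vertices, giving width 1; this decomposition certifies tw(G) ≤ 1. Any graph with an edge has treewidth ≥ 1, and G has the edge 1–6. Therefore the treewidth is 1.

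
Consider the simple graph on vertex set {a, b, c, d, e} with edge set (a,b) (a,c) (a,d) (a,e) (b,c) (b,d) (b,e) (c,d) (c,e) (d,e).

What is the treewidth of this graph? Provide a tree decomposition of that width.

With just one bag of size 5, the width is 5 − 1 = 4, so tw(G) ≤ 4. Conversely, {a, b, c, d, e} is a clique of size 5, and the vertices of any clique must share a bag in every tree decomposition; so some bag has ≥ 5 vertices and tw(G) ≥ 4. The upper and lower bounds meet at 4, so that is the treewidth.

Treewidth 4.
Bags: B1 = {a, b, c, d, e}
Tree: (single bag)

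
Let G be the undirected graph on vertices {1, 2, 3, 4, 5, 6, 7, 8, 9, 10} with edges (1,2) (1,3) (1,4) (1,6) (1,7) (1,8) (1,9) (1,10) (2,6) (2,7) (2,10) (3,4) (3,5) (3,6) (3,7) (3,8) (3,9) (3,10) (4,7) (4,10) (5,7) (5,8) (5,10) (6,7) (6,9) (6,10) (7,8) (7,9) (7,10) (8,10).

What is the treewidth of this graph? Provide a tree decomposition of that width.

Treewidth 4.
One such decomposition:
Bags: B1 = {1, 3, 4, 7, 10}  B2 = {1, 3, 7, 8, 10}  B3 = {1, 3, 6, 7, 10}  B4 = {3, 5, 7, 8, 10}  B5 = {1, 2, 6, 7, 10}  B6 = {1, 3, 6, 7, 9}
Tree: B1–B2, B2–B3, B2–B4, B3–B5, B3–B6

Each bag holds 5 vertices, so the decomposition has width 4, which upper-bounds the treewidth. For the lower bound, the 5 vertices {1, 2, 6, 7, 10} are pairwise adjacent, and any tree decomposition puts a clique entirely inside one bag — forcing width ≥ 4. The upper and lower bounds meet at 4, so that is the treewidth.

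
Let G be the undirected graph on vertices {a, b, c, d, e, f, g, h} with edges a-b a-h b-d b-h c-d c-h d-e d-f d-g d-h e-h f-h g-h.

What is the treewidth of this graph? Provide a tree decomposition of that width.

Every bag has size at most 3, so the width is 3 − 1 = 2 and tw(G) ≤ 2. Conversely, {d, f, h} is a clique of size 3, and the vertices of any clique must share a bag in every tree decomposition; so some bag has ≥ 3 vertices and tw(G) ≥ 2. Combining the bounds, tw(G) = 2.

Treewidth 2.
One optimal decomposition is:
Bags: B1 = {b, d, h}  B2 = {a, b, h}  B3 = {d, e, h}  B4 = {c, d, h}  B5 = {d, g, h}  B6 = {d, f, h}
Tree: B1–B2, B1–B3, B1–B4, B1–B5, B3–B6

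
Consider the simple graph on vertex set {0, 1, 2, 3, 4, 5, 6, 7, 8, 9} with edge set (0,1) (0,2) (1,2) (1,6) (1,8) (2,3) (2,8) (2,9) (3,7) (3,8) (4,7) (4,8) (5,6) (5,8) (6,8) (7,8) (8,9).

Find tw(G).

A width-2 tree decomposition is:
Bags: B1 = {1, 2, 8}  B2 = {2, 8, 9}  B3 = {2, 3, 8}  B4 = {3, 7, 8}  B5 = {0, 1, 2}  B6 = {1, 6, 8}  B7 = {5, 6, 8}  B8 = {4, 7, 8}
Tree: B1–B2, B2–B3, B3–B4, B1–B5, B1–B6, B6–B7, B4–B8
Every bag has size at most 3, so the width is 3 − 1 = 2 and tw(G) ≤ 2. On the other hand G contains the 3-clique {0, 1, 2}. A clique must lie in a single bag of any decomposition, so no decomposition can have width below 2. The upper and lower bounds meet at 2, so that is the treewidth.

2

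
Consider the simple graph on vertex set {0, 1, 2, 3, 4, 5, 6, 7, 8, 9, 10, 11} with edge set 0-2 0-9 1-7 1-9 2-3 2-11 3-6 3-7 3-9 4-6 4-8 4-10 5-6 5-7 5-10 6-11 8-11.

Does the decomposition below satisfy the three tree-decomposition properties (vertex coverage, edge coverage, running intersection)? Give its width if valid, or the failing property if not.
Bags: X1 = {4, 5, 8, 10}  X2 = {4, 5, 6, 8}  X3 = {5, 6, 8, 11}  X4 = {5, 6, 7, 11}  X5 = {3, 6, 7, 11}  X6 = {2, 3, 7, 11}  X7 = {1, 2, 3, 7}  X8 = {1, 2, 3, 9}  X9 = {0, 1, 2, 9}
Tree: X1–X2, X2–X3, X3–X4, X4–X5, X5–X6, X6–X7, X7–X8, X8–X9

Yes; width 3.

Vertex coverage: the bags together contain {0, 1, 2, 3, 4, 5, 6, 7, 8, 9, 10, 11}, the full vertex set. Edge coverage: each edge of G has both endpoints in at least one bag. Running intersection: for every vertex, the bags containing it form a connected subtree. All three properties hold, so this is a valid tree decomposition of width max|bag| − 1 = 3, and hence tw(G) ≤ 3.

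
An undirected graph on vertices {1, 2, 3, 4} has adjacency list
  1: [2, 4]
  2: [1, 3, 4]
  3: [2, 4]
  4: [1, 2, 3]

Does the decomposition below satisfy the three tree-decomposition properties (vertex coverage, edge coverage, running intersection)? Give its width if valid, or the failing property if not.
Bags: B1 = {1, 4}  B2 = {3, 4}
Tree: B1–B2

No — vertex 2 appears in no bag.

A tree decomposition must satisfy three properties: every vertex lies in some bag; for every edge, both endpoints lie together in some bag; and for every vertex, the bags containing it form a connected subtree. Here vertex 2 appears in no bag, so the decomposition is invalid.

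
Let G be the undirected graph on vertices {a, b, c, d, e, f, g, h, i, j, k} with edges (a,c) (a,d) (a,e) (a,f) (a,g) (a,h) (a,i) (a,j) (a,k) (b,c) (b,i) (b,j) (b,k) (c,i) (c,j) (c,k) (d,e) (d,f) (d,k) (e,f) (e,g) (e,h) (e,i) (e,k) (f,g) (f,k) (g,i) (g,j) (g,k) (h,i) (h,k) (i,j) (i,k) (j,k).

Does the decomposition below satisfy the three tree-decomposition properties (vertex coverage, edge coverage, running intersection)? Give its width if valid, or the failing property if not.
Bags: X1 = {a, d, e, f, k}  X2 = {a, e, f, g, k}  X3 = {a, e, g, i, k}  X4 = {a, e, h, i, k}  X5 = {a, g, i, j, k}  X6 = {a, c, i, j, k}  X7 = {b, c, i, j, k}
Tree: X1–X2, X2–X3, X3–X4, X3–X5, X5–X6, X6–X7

Yes; width 4.

Checking the three conditions: (i) the bags cover all of {a, b, c, d, e, f, g, h, i, j, k}; (ii) for each edge, some bag contains both endpoints; (iii) the bags containing any fixed vertex form a subtree. All hold, so the decomposition is valid with width 5 − 1 = 4.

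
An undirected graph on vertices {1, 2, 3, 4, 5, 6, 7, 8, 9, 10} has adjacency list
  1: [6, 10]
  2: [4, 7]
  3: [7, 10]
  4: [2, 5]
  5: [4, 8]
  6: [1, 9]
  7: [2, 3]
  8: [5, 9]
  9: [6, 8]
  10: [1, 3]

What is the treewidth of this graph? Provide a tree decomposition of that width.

Each bag holds 3 vertices, so the decomposition has width 2, which upper-bounds the treewidth. For the lower bound, G contains the cycle 7–2–4–5–8–9–6–1–10–3–7, so G is not a forest; only forests have treewidth ≤ 1, hence tw(G) ≥ 2. Combining the bounds, tw(G) = 2.

Treewidth 2.
One optimal decomposition is:
Bags: B1 = {2, 4, 7}  B2 = {4, 5, 7}  B3 = {5, 7, 8}  B4 = {7, 8, 9}  B5 = {6, 7, 9}  B6 = {1, 6, 7}  B7 = {1, 7, 10}  B8 = {3, 7, 10}
Tree: B1–B2, B2–B3, B3–B4, B4–B5, B5–B6, B6–B7, B7–B8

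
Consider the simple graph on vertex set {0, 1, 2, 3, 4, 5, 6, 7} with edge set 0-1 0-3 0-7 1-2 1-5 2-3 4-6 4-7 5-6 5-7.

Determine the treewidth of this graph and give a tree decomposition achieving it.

Treewidth 2.
One such decomposition:
Bags: B1 = {4, 6, 7}  B2 = {5, 6, 7}  B3 = {0, 5, 7}  B4 = {0, 1, 5}  B5 = {0, 1, 3}  B6 = {1, 2, 3}
Tree: B1–B2, B2–B3, B3–B4, B4–B5, B5–B6

The largest bag has 3 vertices, giving width 2; this decomposition certifies tw(G) ≤ 2. Since 4–6–5–7–4 is a cycle in G, G is not acyclic. Forests are exactly the graphs of treewidth ≤ 1, so tw(G) ≥ 2. The upper and lower bounds meet at 2, so that is the treewidth.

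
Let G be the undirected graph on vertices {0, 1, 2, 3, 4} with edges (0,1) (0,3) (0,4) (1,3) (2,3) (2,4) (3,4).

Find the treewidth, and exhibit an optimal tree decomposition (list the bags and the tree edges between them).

The largest bag has 3 vertices, giving width 2; this decomposition certifies tw(G) ≤ 2. On the other hand G contains the 3-clique {0, 1, 3}. A clique must lie in a single bag of any decomposition, so no decomposition can have width below 2. Hence tw(G) = 2 exactly.

Treewidth 2.
One optimal decomposition is:
Bags: B1 = {0, 3, 4}  B2 = {2, 3, 4}  B3 = {0, 1, 3}
Tree: B1–B2, B1–B3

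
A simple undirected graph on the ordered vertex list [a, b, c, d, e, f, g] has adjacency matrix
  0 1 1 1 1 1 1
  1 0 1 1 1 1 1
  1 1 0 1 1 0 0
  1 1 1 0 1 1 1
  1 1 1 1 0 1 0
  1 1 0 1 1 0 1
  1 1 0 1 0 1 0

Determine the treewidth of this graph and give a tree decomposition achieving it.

Treewidth 4.
One such decomposition:
Bags: B1 = {a, b, c, d, e}  B2 = {a, b, d, e, f}  B3 = {a, b, d, f, g}
Tree: B1–B2, B2–B3

The largest bag has 5 vertices, giving width 4; this decomposition certifies tw(G) ≤ 4. For the lower bound, the 5 vertices {a, b, d, f, g} are pairwise adjacent, and any tree decomposition puts a clique entirely inside one bag — forcing width ≥ 4. Combining the bounds, tw(G) = 4.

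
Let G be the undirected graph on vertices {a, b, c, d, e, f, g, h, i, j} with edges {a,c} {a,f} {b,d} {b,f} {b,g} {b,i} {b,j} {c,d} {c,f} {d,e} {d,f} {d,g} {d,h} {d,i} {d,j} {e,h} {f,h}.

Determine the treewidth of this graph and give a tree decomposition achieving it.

Every bag has size at most 3, so the width is 3 − 1 = 2 and tw(G) ≤ 2. Conversely, {d, e, h} is a clique of size 3, and the vertices of any clique must share a bag in every tree decomposition; so some bag has ≥ 3 vertices and tw(G) ≥ 2. Combining the bounds, tw(G) = 2.

Treewidth 2.
Bags: B1 = {d, f, h}  B2 = {c, d, f}  B3 = {d, e, h}  B4 = {b, d, f}  B5 = {b, d, g}  B6 = {a, c, f}  B7 = {b, d, j}  B8 = {b, d, i}
Tree: B1–B2, B1–B3, B1–B4, B4–B5, B2–B6, B4–B7, B5–B8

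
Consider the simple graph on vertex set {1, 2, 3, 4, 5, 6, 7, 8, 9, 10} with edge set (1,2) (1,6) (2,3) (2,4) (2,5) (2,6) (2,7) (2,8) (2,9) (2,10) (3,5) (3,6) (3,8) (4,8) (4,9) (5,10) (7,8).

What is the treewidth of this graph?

A width-2 tree decomposition is:
Bags: B1 = {2, 4, 8}  B2 = {2, 3, 8}  B3 = {2, 3, 5}  B4 = {2, 3, 6}  B5 = {1, 2, 6}  B6 = {2, 4, 9}  B7 = {2, 5, 10}  B8 = {2, 7, 8}
Tree: B1–B2, B2–B3, B2–B4, B4–B5, B1–B6, B3–B7, B1–B8
Every bag has size at most 3, so the width is 3 − 1 = 2 and tw(G) ≤ 2. For the lower bound, the 3 vertices {1, 2, 6} are pairwise adjacent, and any tree decomposition puts a clique entirely inside one bag — forcing width ≥ 2. Therefore the treewidth is 2.

2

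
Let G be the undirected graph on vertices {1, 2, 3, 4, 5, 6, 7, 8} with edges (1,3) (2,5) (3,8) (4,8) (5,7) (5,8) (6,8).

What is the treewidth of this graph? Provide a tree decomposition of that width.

Treewidth 1.
Bags: B1 = {2, 5}  B2 = {5, 8}  B3 = {5, 7}  B4 = {4, 8}  B5 = {6, 8}  B6 = {3, 8}  B7 = {1, 3}
Tree: B1–B2, B2–B3, B2–B4, B2–B5, B5–B6, B6–B7

Every bag has size at most 2, so the width is 2 − 1 = 1 and tw(G) ≤ 1. Any graph with an edge has treewidth ≥ 1, and G has the edge 2–5. The upper and lower bounds meet at 1, so that is the treewidth.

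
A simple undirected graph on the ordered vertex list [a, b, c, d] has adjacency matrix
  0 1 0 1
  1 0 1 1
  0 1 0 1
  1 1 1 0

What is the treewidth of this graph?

A width-2 tree decomposition is:
Bags: B1 = {a, b, d}  B2 = {b, c, d}
Tree: B1–B2
The largest bag has 3 vertices, giving width 2; this decomposition certifies tw(G) ≤ 2. For the lower bound, the 3 vertices {b, c, d} are pairwise adjacent, and any tree decomposition puts a clique entirely inside one bag — forcing width ≥ 2. Therefore the treewidth is 2.

2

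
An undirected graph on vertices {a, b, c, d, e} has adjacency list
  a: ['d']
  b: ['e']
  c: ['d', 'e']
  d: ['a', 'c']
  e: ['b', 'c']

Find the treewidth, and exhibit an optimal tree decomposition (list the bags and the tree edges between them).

The largest bag has 2 vertices, giving width 1; this decomposition certifies tw(G) ≤ 1. G has an edge, so its treewidth is at least 1. Combining the bounds, tw(G) = 1.

Treewidth 1.
One such decomposition:
Bags: B1 = {a, d}  B2 = {c, d}  B3 = {c, e}  B4 = {b, e}
Tree: B1–B2, B2–B3, B3–B4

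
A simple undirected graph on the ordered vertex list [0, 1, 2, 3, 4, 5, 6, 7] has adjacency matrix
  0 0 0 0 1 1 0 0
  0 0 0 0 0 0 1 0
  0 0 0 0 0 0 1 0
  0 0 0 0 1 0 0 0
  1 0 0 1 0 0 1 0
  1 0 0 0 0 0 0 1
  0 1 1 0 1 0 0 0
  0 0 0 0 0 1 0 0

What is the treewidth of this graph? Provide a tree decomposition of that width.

Each bag holds 2 vertices, so the decomposition has width 1, which upper-bounds the treewidth. G has an edge, so its treewidth is at least 1. The upper and lower bounds meet at 1, so that is the treewidth.

Treewidth 1.
One optimal decomposition is:
Bags: B1 = {0, 5}  B2 = {5, 7}  B3 = {0, 4}  B4 = {3, 4}  B5 = {4, 6}  B6 = {1, 6}  B7 = {2, 6}
Tree: B1–B2, B1–B3, B3–B4, B3–B5, B5–B6, B5–B7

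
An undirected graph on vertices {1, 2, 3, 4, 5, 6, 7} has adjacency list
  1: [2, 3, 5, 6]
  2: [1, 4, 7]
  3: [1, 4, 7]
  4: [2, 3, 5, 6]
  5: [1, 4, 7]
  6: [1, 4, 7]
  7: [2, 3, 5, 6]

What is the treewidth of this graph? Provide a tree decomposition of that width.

Treewidth 3.
Bags: B1 = {1, 2, 4, 7}  B2 = {1, 4, 6, 7}  B3 = {1, 3, 4, 7}  B4 = {1, 4, 5, 7}
Tree: B1–B2, B2–B3, B3–B4

The largest bag has 4 vertices, giving width 3; this decomposition certifies tw(G) ≤ 3. For the lower bound: the 4 vertex sets {2,4}, {6,7}, {1}, {3} are disjoint, each induces a connected subgraph, and every pair is joined by at least one edge of G. Contracting each set to a single vertex therefore yields K_{4} as a minor, and since treewidth is minor-monotone, tw(G) ≥ tw(K_{4}) = 3. Hence tw(G) = 3 exactly.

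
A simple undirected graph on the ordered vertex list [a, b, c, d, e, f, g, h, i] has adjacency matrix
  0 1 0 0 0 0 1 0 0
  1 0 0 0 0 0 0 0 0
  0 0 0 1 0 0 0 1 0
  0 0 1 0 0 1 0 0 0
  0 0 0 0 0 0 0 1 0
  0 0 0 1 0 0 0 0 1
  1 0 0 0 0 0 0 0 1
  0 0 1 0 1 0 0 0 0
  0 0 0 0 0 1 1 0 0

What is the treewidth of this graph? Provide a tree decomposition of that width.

Every bag has size at most 2, so the width is 2 − 1 = 1 and tw(G) ≤ 1. G has an edge, so its treewidth is at least 1. Hence tw(G) = 1 exactly.

Treewidth 1.
Bags: B1 = {a, b}  B2 = {a, g}  B3 = {g, i}  B4 = {f, i}  B5 = {d, f}  B6 = {c, d}  B7 = {c, h}  B8 = {e, h}
Tree: B1–B2, B2–B3, B3–B4, B4–B5, B5–B6, B6–B7, B7–B8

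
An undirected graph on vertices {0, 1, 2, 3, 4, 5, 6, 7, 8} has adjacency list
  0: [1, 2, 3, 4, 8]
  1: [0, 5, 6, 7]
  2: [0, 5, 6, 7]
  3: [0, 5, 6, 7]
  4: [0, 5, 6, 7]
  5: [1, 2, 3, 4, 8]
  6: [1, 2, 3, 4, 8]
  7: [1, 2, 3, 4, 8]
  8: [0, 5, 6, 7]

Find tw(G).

4

A width-4 tree decomposition is:
Bags: B1 = {0, 2, 5, 6, 7}  B2 = {0, 3, 5, 6, 7}  B3 = {0, 5, 6, 7, 8}  B4 = {0, 4, 5, 6, 7}  B5 = {0, 1, 5, 6, 7}
Tree: B1–B2, B2–B3, B3–B4, B4–B5
The largest bag has 5 vertices, giving width 4; this decomposition certifies tw(G) ≤ 4. For the lower bound: the 5 vertex sets {2,6}, {3,7}, {0,8}, {5}, {4} are disjoint, each induces a connected subgraph, and every pair is joined by at least one edge of G. Contracting each set to a single vertex therefore yields K_{5} as a minor, and since treewidth is minor-monotone, tw(G) ≥ tw(K_{5}) = 4. Therefore the treewidth is 4.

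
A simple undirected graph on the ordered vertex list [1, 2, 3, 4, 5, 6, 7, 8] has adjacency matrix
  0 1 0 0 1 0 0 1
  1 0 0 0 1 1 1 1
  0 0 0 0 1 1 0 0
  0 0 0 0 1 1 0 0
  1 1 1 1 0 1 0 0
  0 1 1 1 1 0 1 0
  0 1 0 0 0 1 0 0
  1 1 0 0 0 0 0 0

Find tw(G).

A width-2 tree decomposition is:
Bags: B1 = {1, 2, 5}  B2 = {2, 5, 6}  B3 = {1, 2, 8}  B4 = {3, 5, 6}  B5 = {4, 5, 6}  B6 = {2, 6, 7}
Tree: B1–B2, B1–B3, B2–B4, B2–B5, B2–B6
Every bag has size at most 3, so the width is 3 − 1 = 2 and tw(G) ≤ 2. For the lower bound, the 3 vertices {1, 2, 8} are pairwise adjacent, and any tree decomposition puts a clique entirely inside one bag — forcing width ≥ 2. The upper and lower bounds meet at 2, so that is the treewidth.

2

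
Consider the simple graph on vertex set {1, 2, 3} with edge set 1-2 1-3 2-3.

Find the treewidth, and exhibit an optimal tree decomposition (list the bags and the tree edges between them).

Treewidth 2.
One optimal decomposition is:
Bags: B1 = {1, 2, 3}
Tree: (single bag)

With just one bag of size 3, the width is 3 − 1 = 2, so tw(G) ≤ 2. For the lower bound, the 3 vertices {1, 2, 3} are pairwise adjacent, and any tree decomposition puts a clique entirely inside one bag — forcing width ≥ 2. Combining the bounds, tw(G) = 2.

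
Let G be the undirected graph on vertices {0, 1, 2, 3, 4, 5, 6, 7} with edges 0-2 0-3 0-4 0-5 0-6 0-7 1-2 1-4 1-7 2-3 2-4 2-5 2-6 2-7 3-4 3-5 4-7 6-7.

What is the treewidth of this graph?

A width-3 tree decomposition is:
Bags: B1 = {0, 2, 4, 7}  B2 = {0, 2, 3, 4}  B3 = {0, 2, 3, 5}  B4 = {0, 2, 6, 7}  B5 = {1, 2, 4, 7}
Tree: B1–B2, B2–B3, B1–B4, B1–B5
Every bag has size at most 4, so the width is 4 − 1 = 3 and tw(G) ≤ 3. On the other hand G contains the 4-clique {0, 2, 3, 4}. A clique must lie in a single bag of any decomposition, so no decomposition can have width below 3. Therefore the treewidth is 3.

3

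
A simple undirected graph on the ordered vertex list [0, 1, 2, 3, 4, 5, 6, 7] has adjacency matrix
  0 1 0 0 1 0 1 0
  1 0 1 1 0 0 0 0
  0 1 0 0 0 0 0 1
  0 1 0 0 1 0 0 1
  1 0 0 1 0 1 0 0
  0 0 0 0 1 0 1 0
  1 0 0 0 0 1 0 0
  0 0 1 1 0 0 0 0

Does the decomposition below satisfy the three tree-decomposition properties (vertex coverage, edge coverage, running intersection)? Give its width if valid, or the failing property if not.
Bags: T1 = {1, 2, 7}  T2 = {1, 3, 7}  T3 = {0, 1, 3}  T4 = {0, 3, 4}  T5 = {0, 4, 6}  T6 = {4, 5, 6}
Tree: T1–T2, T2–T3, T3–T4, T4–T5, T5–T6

Vertex coverage: the bags together contain {0, 1, 2, 3, 4, 5, 6, 7}, the full vertex set. Edge coverage: each edge of G has both endpoints in at least one bag. Running intersection: for every vertex, the bags containing it form a connected subtree. All three properties hold, so this is a valid tree decomposition of width max|bag| − 1 = 2, and hence tw(G) ≤ 2.

Yes; width 2.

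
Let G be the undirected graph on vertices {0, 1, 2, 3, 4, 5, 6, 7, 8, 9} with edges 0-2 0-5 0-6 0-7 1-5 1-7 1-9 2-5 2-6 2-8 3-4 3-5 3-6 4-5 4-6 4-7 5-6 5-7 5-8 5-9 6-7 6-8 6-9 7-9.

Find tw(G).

A width-3 tree decomposition is:
Bags: B1 = {4, 5, 6, 7}  B2 = {5, 6, 7, 9}  B3 = {0, 5, 6, 7}  B4 = {0, 2, 5, 6}  B5 = {2, 5, 6, 8}  B6 = {3, 4, 5, 6}  B7 = {1, 5, 7, 9}
Tree: B1–B2, B1–B3, B3–B4, B4–B5, B1–B6, B2–B7
Each bag holds 4 vertices, so the decomposition has width 3, which upper-bounds the treewidth. Conversely, {1, 5, 7, 9} is a clique of size 4, and the vertices of any clique must share a bag in every tree decomposition; so some bag has ≥ 4 vertices and tw(G) ≥ 3. Hence tw(G) = 3 exactly.

3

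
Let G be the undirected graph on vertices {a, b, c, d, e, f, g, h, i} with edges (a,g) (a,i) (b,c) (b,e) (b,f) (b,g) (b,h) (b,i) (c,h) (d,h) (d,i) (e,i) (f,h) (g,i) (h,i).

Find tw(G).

A width-2 tree decomposition is:
Bags: B1 = {b, g, i}  B2 = {a, g, i}  B3 = {b, h, i}  B4 = {d, h, i}  B5 = {b, e, i}  B6 = {b, c, h}  B7 = {b, f, h}
Tree: B1–B2, B1–B3, B3–B4, B3–B5, B3–B6, B3–B7
The largest bag has 3 vertices, giving width 2; this decomposition certifies tw(G) ≤ 2. On the other hand G contains the 3-clique {d, h, i}. A clique must lie in a single bag of any decomposition, so no decomposition can have width below 2. Hence tw(G) = 2 exactly.

2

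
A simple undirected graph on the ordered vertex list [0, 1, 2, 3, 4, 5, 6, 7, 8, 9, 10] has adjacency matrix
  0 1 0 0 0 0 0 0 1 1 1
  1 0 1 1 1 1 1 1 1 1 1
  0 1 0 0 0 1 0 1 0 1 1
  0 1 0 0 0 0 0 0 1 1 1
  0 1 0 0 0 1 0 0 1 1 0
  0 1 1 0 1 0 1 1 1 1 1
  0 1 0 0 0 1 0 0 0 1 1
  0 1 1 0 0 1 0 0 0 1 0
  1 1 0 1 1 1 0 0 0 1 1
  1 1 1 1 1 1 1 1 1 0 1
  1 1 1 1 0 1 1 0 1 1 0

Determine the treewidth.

4

A width-4 tree decomposition is:
Bags: B1 = {1, 5, 8, 9, 10}  B2 = {0, 1, 8, 9, 10}  B3 = {1, 2, 5, 9, 10}  B4 = {1, 5, 6, 9, 10}  B5 = {1, 2, 5, 7, 9}  B6 = {1, 4, 5, 8, 9}  B7 = {1, 3, 8, 9, 10}
Tree: B1–B2, B1–B3, B1–B4, B3–B5, B1–B6, B1–B7
Every bag has size at most 5, so the width is 5 − 1 = 4 and tw(G) ≤ 4. For the lower bound, the 5 vertices {0, 1, 8, 9, 10} are pairwise adjacent, and any tree decomposition puts a clique entirely inside one bag — forcing width ≥ 4. Therefore the treewidth is 4.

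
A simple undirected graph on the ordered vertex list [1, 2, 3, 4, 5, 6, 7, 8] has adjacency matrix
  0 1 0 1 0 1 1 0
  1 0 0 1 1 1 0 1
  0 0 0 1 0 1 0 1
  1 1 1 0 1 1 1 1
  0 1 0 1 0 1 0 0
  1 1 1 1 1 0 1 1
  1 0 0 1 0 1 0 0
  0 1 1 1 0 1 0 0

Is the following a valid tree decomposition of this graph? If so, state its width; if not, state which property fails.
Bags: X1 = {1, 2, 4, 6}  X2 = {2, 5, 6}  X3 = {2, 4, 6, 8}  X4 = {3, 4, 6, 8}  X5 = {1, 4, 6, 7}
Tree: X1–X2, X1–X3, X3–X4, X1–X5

No — edge (4,5) lies in no bag.

A tree decomposition must satisfy three properties: every vertex lies in some bag; for every edge, both endpoints lie together in some bag; and for every vertex, the bags containing it form a connected subtree. Here edge (4,5) lies in no bag, so the decomposition is invalid.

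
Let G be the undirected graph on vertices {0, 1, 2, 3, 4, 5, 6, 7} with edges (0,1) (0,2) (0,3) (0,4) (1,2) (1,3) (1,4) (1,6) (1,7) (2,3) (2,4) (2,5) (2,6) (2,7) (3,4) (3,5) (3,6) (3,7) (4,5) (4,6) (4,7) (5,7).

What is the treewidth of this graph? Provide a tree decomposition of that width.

Every bag has size at most 5, so the width is 5 − 1 = 4 and tw(G) ≤ 4. On the other hand G contains the 5-clique {0, 1, 2, 3, 4}. A clique must lie in a single bag of any decomposition, so no decomposition can have width below 4. Hence tw(G) = 4 exactly.

Treewidth 4.
Bags: B1 = {0, 1, 2, 3, 4}  B2 = {1, 2, 3, 4, 6}  B3 = {1, 2, 3, 4, 7}  B4 = {2, 3, 4, 5, 7}
Tree: B1–B2, B2–B3, B3–B4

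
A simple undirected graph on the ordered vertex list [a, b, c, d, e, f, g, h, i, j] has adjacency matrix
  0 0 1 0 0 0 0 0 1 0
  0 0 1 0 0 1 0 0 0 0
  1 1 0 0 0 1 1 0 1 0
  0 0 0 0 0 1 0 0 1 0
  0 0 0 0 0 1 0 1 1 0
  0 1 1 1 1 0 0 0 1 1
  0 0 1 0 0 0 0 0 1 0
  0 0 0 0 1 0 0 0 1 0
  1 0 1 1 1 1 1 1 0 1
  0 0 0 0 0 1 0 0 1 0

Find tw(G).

A width-2 tree decomposition is:
Bags: B1 = {e, f, i}  B2 = {c, f, i}  B3 = {e, h, i}  B4 = {b, c, f}  B5 = {c, g, i}  B6 = {f, i, j}  B7 = {d, f, i}  B8 = {a, c, i}
Tree: B1–B2, B1–B3, B2–B4, B2–B5, B2–B6, B1–B7, B2–B8
Every bag has size at most 3, so the width is 3 − 1 = 2 and tw(G) ≤ 2. Conversely, {b, c, f} is a clique of size 3, and the vertices of any clique must share a bag in every tree decomposition; so some bag has ≥ 3 vertices and tw(G) ≥ 2. Hence tw(G) = 2 exactly.

2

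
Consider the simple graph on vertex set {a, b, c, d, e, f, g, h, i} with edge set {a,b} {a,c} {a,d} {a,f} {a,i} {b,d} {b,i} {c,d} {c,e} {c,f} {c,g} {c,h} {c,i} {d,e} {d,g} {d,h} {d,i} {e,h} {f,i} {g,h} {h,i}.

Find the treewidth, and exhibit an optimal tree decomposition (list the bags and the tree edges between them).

Treewidth 3.
One optimal decomposition is:
Bags: B1 = {a, c, f, i}  B2 = {a, c, d, i}  B3 = {a, b, d, i}  B4 = {c, d, h, i}  B5 = {c, d, g, h}  B6 = {c, d, e, h}
Tree: B1–B2, B2–B3, B2–B4, B4–B5, B5–B6

The largest bag has 4 vertices, giving width 3; this decomposition certifies tw(G) ≤ 3. On the other hand G contains the 4-clique {c, d, g, h}. A clique must lie in a single bag of any decomposition, so no decomposition can have width below 3. The upper and lower bounds meet at 3, so that is the treewidth.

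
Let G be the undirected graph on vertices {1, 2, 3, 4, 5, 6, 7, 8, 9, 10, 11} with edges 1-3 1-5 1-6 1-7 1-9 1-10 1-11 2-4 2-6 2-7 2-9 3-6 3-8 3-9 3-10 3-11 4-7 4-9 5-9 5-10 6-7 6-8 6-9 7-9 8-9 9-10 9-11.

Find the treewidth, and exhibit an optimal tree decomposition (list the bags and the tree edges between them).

Every bag has size at most 4, so the width is 4 − 1 = 3 and tw(G) ≤ 3. On the other hand G contains the 4-clique {3, 6, 8, 9}. A clique must lie in a single bag of any decomposition, so no decomposition can have width below 3. The upper and lower bounds meet at 3, so that is the treewidth.

Treewidth 3.
One such decomposition:
Bags: B1 = {1, 3, 6, 9}  B2 = {1, 6, 7, 9}  B3 = {1, 3, 9, 10}  B4 = {2, 6, 7, 9}  B5 = {2, 4, 7, 9}  B6 = {3, 6, 8, 9}  B7 = {1, 3, 9, 11}  B8 = {1, 5, 9, 10}
Tree: B1–B2, B1–B3, B2–B4, B4–B5, B1–B6, B3–B7, B3–B8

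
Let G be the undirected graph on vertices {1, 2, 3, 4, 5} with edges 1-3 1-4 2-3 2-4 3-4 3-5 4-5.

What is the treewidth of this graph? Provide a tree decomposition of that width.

Each bag holds 3 vertices, so the decomposition has width 2, which upper-bounds the treewidth. Conversely, {1, 3, 4} is a clique of size 3, and the vertices of any clique must share a bag in every tree decomposition; so some bag has ≥ 3 vertices and tw(G) ≥ 2. Combining the bounds, tw(G) = 2.

Treewidth 2.
Bags: B1 = {2, 3, 4}  B2 = {1, 3, 4}  B3 = {3, 4, 5}
Tree: B1–B2, B2–B3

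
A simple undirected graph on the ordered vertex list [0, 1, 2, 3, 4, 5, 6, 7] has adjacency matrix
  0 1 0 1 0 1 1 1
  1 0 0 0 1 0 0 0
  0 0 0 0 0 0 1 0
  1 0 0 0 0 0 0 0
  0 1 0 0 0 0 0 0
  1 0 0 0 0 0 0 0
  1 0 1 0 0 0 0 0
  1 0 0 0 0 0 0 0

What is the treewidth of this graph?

A width-1 tree decomposition is:
Bags: B1 = {0, 7}  B2 = {0, 5}  B3 = {0, 6}  B4 = {2, 6}  B5 = {0, 3}  B6 = {0, 1}  B7 = {1, 4}
Tree: B1–B2, B2–B3, B3–B4, B2–B5, B3–B6, B6–B7
Every bag has size at most 2, so the width is 2 − 1 = 1 and tw(G) ≤ 1. Since G has at least one edge (e.g. 0–7), it is not an edgeless graph, so tw(G) ≥ 1. Combining the bounds, tw(G) = 1.

1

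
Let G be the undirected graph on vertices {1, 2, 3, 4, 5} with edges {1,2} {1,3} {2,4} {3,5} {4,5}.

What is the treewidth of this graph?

2

A width-2 tree decomposition is:
Bags: B1 = {1, 3, 5}  B2 = {1, 4, 5}  B3 = {1, 2, 4}
Tree: B1–B2, B2–B3
The largest bag has 3 vertices, giving width 2; this decomposition certifies tw(G) ≤ 2. For the lower bound, G contains the cycle 1–3–5–4–2–1, so G is not a forest; only forests have treewidth ≤ 1, hence tw(G) ≥ 2. Therefore the treewidth is 2.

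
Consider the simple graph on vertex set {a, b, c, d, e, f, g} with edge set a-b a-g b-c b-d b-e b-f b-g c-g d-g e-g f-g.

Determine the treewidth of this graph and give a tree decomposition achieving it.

Every bag has size at most 3, so the width is 3 − 1 = 2 and tw(G) ≤ 2. Conversely, {b, d, g} is a clique of size 3, and the vertices of any clique must share a bag in every tree decomposition; so some bag has ≥ 3 vertices and tw(G) ≥ 2. Therefore the treewidth is 2.

Treewidth 2.
Bags: B1 = {b, f, g}  B2 = {b, d, g}  B3 = {b, e, g}  B4 = {a, b, g}  B5 = {b, c, g}
Tree: B1–B2, B2–B3, B1–B4, B3–B5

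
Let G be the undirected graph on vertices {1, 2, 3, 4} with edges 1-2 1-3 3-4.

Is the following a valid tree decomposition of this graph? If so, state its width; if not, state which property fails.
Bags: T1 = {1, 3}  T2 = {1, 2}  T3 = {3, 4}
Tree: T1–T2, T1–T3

Vertex coverage: the bags together contain {1, 2, 3, 4}, the full vertex set. Edge coverage: each edge of G has both endpoints in at least one bag. Running intersection: for every vertex, the bags containing it form a connected subtree. All three properties hold, so this is a valid tree decomposition of width max|bag| − 1 = 1, and hence tw(G) ≤ 1.

Yes; width 1.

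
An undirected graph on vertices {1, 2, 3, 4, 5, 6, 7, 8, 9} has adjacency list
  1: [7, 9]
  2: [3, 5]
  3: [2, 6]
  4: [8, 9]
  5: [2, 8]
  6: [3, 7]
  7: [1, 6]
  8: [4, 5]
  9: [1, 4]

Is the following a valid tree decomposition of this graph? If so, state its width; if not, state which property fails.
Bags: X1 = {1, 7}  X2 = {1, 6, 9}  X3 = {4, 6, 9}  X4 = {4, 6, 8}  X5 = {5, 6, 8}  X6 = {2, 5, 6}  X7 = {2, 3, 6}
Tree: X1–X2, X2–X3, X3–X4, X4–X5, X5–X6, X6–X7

No — edge (6,7) lies in no bag.

A tree decomposition must satisfy three properties: every vertex lies in some bag; for every edge, both endpoints lie together in some bag; and for every vertex, the bags containing it form a connected subtree. Here edge (6,7) lies in no bag, so the decomposition is invalid.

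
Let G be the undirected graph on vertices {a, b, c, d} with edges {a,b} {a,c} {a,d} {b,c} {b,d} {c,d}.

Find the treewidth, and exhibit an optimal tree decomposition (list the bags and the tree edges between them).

Treewidth 3.
One such decomposition:
Bags: B1 = {a, b, c, d}
Tree: (single bag)

With just one bag of size 4, the width is 4 − 1 = 3, so tw(G) ≤ 3. For the lower bound, the 4 vertices {a, b, c, d} are pairwise adjacent, and any tree decomposition puts a clique entirely inside one bag — forcing width ≥ 3. The upper and lower bounds meet at 3, so that is the treewidth.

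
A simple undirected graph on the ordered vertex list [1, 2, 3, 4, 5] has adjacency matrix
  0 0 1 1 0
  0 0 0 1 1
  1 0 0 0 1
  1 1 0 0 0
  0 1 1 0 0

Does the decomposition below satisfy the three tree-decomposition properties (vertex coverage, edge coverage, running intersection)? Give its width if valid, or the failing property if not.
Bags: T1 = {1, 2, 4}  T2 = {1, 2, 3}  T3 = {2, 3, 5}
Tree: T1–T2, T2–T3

Every vertex of G appears in some bag (union = {1, 2, 3, 4, 5}); every edge is covered by a bag; and for each vertex v the set of bags containing v is connected in the bag tree. The decomposition is therefore valid. The largest bag has 3 vertices, so the width is 2.

Yes; width 2.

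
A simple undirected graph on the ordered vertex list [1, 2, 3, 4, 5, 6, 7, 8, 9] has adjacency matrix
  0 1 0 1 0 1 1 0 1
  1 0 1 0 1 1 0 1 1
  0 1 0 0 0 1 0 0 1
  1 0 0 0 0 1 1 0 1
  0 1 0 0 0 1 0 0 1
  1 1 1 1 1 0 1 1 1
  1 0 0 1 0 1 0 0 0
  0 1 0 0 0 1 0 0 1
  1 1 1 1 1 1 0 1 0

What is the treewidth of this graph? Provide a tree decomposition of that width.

Every bag has size at most 4, so the width is 4 − 1 = 3 and tw(G) ≤ 3. On the other hand G contains the 4-clique {2, 6, 8, 9}. A clique must lie in a single bag of any decomposition, so no decomposition can have width below 3. Therefore the treewidth is 3.

Treewidth 3.
One such decomposition:
Bags: B1 = {2, 5, 6, 9}  B2 = {1, 2, 6, 9}  B3 = {1, 4, 6, 9}  B4 = {1, 4, 6, 7}  B5 = {2, 6, 8, 9}  B6 = {2, 3, 6, 9}
Tree: B1–B2, B2–B3, B3–B4, B1–B5, B2–B6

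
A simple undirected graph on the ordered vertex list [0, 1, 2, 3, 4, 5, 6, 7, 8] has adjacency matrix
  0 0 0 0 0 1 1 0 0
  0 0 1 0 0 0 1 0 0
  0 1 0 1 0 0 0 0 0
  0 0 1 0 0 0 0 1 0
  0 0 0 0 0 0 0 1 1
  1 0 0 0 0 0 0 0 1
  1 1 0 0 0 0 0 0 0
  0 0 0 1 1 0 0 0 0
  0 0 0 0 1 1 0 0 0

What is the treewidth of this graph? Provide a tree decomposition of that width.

Treewidth 2.
One such decomposition:
Bags: B1 = {0, 5, 8}  B2 = {0, 6, 8}  B3 = {1, 6, 8}  B4 = {1, 2, 8}  B5 = {2, 3, 8}  B6 = {3, 7, 8}  B7 = {4, 7, 8}
Tree: B1–B2, B2–B3, B3–B4, B4–B5, B5–B6, B6–B7

Each bag holds 3 vertices, so the decomposition has width 2, which upper-bounds the treewidth. For the lower bound, G contains the cycle 8–5–0–6–1–2–3–7–4–8, so G is not a forest; only forests have treewidth ≤ 1, hence tw(G) ≥ 2. The upper and lower bounds meet at 2, so that is the treewidth.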